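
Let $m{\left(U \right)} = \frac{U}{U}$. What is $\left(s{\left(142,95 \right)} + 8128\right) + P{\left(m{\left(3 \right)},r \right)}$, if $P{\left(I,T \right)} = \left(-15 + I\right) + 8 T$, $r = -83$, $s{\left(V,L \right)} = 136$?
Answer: $7586$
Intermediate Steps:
$m{\left(U \right)} = 1$
$P{\left(I,T \right)} = -15 + I + 8 T$
$\left(s{\left(142,95 \right)} + 8128\right) + P{\left(m{\left(3 \right)},r \right)} = \left(136 + 8128\right) + \left(-15 + 1 + 8 \left(-83\right)\right) = 8264 - 678 = 7586$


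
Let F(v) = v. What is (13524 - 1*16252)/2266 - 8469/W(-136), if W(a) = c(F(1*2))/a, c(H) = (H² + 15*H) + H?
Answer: 3295258/103 ≈ 31993.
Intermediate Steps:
c(H) = H² + 16*H
W(a) = 36/a (W(a) = ((1*2)*(16 + 1*2))/a = (2*(16 + 2))/a = (2*18)/a = 36/a)
(13524 - 1*16252)/2266 - 8469/W(-136) = (13524 - 1*16252)/2266 - 8469/(36/(-136)) = (13524 - 16252)*(1/2266) - 8469/(36*(-1/136)) = -2728*1/2266 - 8469/(-9/34) = -124/103 - 8469*(-34/9) = -124/103 + 31994 = 3295258/103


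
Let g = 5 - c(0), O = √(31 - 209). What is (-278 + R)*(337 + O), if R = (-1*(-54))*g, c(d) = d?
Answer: -2696 - 8*I*√178 ≈ -2696.0 - 106.73*I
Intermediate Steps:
O = I*√178 (O = √(-178) = I*√178 ≈ 13.342*I)
g = 5 (g = 5 - 1*0 = 5 + 0 = 5)
R = 270 (R = -1*(-54)*5 = 54*5 = 270)
(-278 + R)*(337 + O) = (-278 + 270)*(337 + I*√178) = -8*(337 + I*√178) = -2696 - 8*I*√178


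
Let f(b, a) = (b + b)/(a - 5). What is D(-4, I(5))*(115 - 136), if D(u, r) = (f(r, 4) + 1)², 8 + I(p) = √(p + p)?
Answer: -6909 + 1428*√10 ≈ -2393.3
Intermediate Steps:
f(b, a) = 2*b/(-5 + a) (f(b, a) = (2*b)/(-5 + a) = 2*b/(-5 + a))
I(p) = -8 + √2*√p (I(p) = -8 + √(p + p) = -8 + √(2*p) = -8 + √2*√p)
D(u, r) = (1 - 2*r)² (D(u, r) = (2*r/(-5 + 4) + 1)² = (2*r/(-1) + 1)² = (2*r*(-1) + 1)² = (-2*r + 1)² = (1 - 2*r)²)
D(-4, I(5))*(115 - 136) = (1 - 2*(-8 + √2*√5))²*(115 - 136) = (1 - 2*(-8 + √10))²*(-21) = (1 + (16 - 2*√10))²*(-21) = (17 - 2*√10)²*(-21) = -21*(17 - 2*√10)²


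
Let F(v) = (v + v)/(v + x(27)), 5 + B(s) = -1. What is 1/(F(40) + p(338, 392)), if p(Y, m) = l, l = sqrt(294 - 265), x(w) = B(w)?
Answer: -680/6781 + 289*sqrt(29)/6781 ≈ 0.12923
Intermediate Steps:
B(s) = -6 (B(s) = -5 - 1 = -6)
x(w) = -6
l = sqrt(29) ≈ 5.3852
p(Y, m) = sqrt(29)
F(v) = 2*v/(-6 + v) (F(v) = (v + v)/(v - 6) = (2*v)/(-6 + v) = 2*v/(-6 + v))
1/(F(40) + p(338, 392)) = 1/(2*40/(-6 + 40) + sqrt(29)) = 1/(2*40/34 + sqrt(29)) = 1/(2*40*(1/34) + sqrt(29)) = 1/(40/17 + sqrt(29))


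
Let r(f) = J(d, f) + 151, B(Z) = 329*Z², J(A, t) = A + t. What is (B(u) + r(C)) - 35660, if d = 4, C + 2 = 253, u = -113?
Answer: 4165747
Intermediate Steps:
C = 251 (C = -2 + 253 = 251)
r(f) = 155 + f (r(f) = (4 + f) + 151 = 155 + f)
(B(u) + r(C)) - 35660 = (329*(-113)² + (155 + 251)) - 35660 = (329*12769 + 406) - 35660 = (4201001 + 406) - 35660 = 4201407 - 35660 = 4165747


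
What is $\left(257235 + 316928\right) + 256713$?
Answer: $830876$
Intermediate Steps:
$\left(257235 + 316928\right) + 256713 = 574163 + 256713 = 830876$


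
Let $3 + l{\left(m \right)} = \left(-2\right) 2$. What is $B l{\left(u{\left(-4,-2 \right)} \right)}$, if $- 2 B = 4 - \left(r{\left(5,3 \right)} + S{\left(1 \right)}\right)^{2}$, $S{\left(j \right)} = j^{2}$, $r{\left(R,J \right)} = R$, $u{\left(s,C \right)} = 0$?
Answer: $-112$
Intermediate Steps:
$l{\left(m \right)} = -7$ ($l{\left(m \right)} = -3 - 4 = -7$)
$B = 16$ ($B = - \frac{4 - \left(5 + 1^{2}\right)^{2}}{2} = - \frac{4 - \left(5 + 1\right)^{2}}{2} = - \frac{4 - 6^{2}}{2} = - \frac{4 - 36}{2} = \left(- \frac{1}{2}\right) \left(-32\right) = 16$)
$B l{\left(u{\left(-4,-2 \right)} \right)} = 16 \left(-7\right) = -112$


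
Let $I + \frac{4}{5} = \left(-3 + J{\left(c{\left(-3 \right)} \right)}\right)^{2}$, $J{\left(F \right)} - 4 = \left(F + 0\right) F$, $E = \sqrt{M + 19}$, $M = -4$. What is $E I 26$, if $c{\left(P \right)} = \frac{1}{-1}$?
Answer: $\frac{416 \sqrt{15}}{5} \approx 322.23$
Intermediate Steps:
$c{\left(P \right)} = -1$
$E = \sqrt{15}$ ($E = \sqrt{-4 + 19} = \sqrt{15} \approx 3.873$)
$J{\left(F \right)} = 4 + F^{2}$ ($J{\left(F \right)} = 4 + \left(F + 0\right) F = 4 + F F = 4 + F^{2}$)
$I = \frac{16}{5}$ ($I = - \frac{4}{5} + \left(-3 + \left(4 + \left(-1\right)^{2}\right)\right)^{2} = - \frac{4}{5} + \left(-3 + \left(4 + 1\right)\right)^{2} = - \frac{4}{5} + \left(-3 + 5\right)^{2} = - \frac{4}{5} + 2^{2} = - \frac{4}{5} + 4 = \frac{16}{5} \approx 3.2$)
$E I 26 = \sqrt{15} \cdot \frac{16}{5} \cdot 26 = \frac{16 \sqrt{15}}{5} \cdot 26 = \frac{416 \sqrt{15}}{5}$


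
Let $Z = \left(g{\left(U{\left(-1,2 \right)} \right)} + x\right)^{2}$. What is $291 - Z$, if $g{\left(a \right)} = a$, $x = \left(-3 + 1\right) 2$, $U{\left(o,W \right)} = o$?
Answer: $266$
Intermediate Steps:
$x = -4$ ($x = \left(-2\right) 2 = -4$)
$Z = 25$ ($Z = \left(-1 - 4\right)^{2} = \left(-5\right)^{2} = 25$)
$291 - Z = 291 - 25 = 266$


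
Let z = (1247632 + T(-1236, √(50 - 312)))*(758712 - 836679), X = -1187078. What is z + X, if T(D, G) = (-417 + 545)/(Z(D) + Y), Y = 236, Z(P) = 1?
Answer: -7684752913130/79 ≈ -9.7275e+10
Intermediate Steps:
T(D, G) = 128/237 (T(D, G) = (-417 + 545)/(1 + 236) = 128/237)
z = -7684659133968/79 (z = (1247632 + 128/237)*(758712 - 836679) = (295688912/237)*(-77967) = -7684659133968/79 ≈ -9.7274e+10)
z + X = -7684659133968/79 - 1187078 = -7684752913130/79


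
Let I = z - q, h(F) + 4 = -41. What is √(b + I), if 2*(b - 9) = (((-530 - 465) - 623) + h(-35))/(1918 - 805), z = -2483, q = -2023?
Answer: I*√2238441114/2226 ≈ 21.254*I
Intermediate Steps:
h(F) = -45 (h(F) = -4 - 41 = -45)
I = -460 (I = -2483 - 1*(-2023) = -2483 + 2023 = -460)
b = 18371/2226 (b = 9 + ((((-530 - 465) - 623) - 45)/(1918 - 805))/2 = 9 + (((-995 - 623) - 45)/1113)/2 = 9 + ((-1618 - 45)*(1/1113))/2 = 9 + (-1663*1/1113)/2 = 9 + (½)*(-1663/1113) = 9 - 1663/2226 = 18371/2226 ≈ 8.2529)
√(b + I) = √(18371/2226 - 460) = √(-1005589/2226) = I*√2238441114/2226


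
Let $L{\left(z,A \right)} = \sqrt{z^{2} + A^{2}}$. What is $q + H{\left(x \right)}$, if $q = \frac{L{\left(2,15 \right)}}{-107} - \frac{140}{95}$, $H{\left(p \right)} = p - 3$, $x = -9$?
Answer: $- \frac{256}{19} - \frac{\sqrt{229}}{107} \approx -13.615$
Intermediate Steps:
$L{\left(z,A \right)} = \sqrt{A^{2} + z^{2}}$
$H{\left(p \right)} = -3 + p$
$q = - \frac{28}{19} - \frac{\sqrt{229}}{107}$ ($q = \frac{\sqrt{15^{2} + 2^{2}}}{-107} - \frac{140}{95} = \sqrt{225 + 4} \left(- \frac{1}{107}\right) - \frac{28}{19} = \sqrt{229} \left(- \frac{1}{107}\right) - \frac{28}{19} = - \frac{\sqrt{229}}{107} - \frac{28}{19} = - \frac{28}{19} - \frac{\sqrt{229}}{107} \approx -1.6151$)
$q + H{\left(x \right)} = \left(- \frac{28}{19} - \frac{\sqrt{229}}{107}\right) - 12 = - \frac{256}{19} - \frac{\sqrt{229}}{107}$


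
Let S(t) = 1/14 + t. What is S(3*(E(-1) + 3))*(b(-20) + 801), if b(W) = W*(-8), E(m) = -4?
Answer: -39401/14 ≈ -2814.4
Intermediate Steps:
S(t) = 1/14 + t
b(W) = -8*W
S(3*(E(-1) + 3))*(b(-20) + 801) = (1/14 + 3*(-4 + 3))*(-8*(-20) + 801) = (1/14 + 3*(-1))*(160 + 801) = (1/14 - 3)*961 = -41/14*961 = -39401/14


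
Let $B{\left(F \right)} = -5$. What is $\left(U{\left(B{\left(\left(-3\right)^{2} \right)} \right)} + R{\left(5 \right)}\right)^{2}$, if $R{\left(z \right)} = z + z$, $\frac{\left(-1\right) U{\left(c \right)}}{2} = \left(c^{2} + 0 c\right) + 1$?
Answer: $1764$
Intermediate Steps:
$U{\left(c \right)} = -2 - 2 c^{2}$ ($U{\left(c \right)} = - 2 \left(\left(c^{2} + 0 c\right) + 1\right) = - 2 \left(\left(c^{2} + 0\right) + 1\right) = - 2 \left(c^{2} + 1\right) = - 2 \left(1 + c^{2}\right) = -2 - 2 c^{2}$)
$R{\left(z \right)} = 2 z$
$\left(U{\left(B{\left(\left(-3\right)^{2} \right)} \right)} + R{\left(5 \right)}\right)^{2} = \left(\left(-2 - 2 \left(-5\right)^{2}\right) + 2 \cdot 5\right)^{2} = \left(\left(-2 - 50\right) + 10\right)^{2} = \left(-52 + 10\right)^{2} = \left(-42\right)^{2} = 1764$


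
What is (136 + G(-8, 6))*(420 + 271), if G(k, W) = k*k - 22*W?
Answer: 46988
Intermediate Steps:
G(k, W) = k² - 22*W
(136 + G(-8, 6))*(420 + 271) = (136 + ((-8)² - 22*6))*(420 + 271) = (136 + (64 - 132))*691 = (136 - 68)*691 = 68*691 = 46988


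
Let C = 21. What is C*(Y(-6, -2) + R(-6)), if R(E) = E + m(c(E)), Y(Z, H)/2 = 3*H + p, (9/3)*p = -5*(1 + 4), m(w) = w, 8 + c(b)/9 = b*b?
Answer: 4564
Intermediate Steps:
c(b) = -72 + 9*b² (c(b) = -72 + 9*(b*b) = -72 + 9*b²)
p = -25/3 (p = (-5*(1 + 4))/3 = (-5*5)/3 = (⅓)*(-25) = -25/3 ≈ -8.3333)
Y(Z, H) = -50/3 + 6*H (Y(Z, H) = 2*(3*H - 25/3) = 2*(-25/3 + 3*H) = -50/3 + 6*H)
R(E) = -72 + E + 9*E² (R(E) = E + (-72 + 9*E²) = -72 + E + 9*E²)
C*(Y(-6, -2) + R(-6)) = 21*((-50/3 + 6*(-2)) + (-72 - 6 + 9*(-6)²)) = 21*((-50/3 - 12) + (-72 - 6 + 9*36)) = 21*(-86/3 + (-72 - 6 + 324)) = 21*(-86/3 + 246) = 21*(652/3) = 4564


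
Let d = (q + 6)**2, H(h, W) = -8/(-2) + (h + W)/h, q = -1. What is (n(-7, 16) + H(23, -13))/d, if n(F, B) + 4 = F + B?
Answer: 217/575 ≈ 0.37739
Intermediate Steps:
n(F, B) = -4 + B + F (n(F, B) = -4 + (F + B) = -4 + (B + F) = -4 + B + F)
H(h, W) = 4 + (W + h)/h (H(h, W) = -8*(-1/2) + (W + h)/h = 4 + (W + h)/h)
d = 25 (d = (-1 + 6)**2 = 5**2 = 25)
(n(-7, 16) + H(23, -13))/d = ((-4 + 16 - 7) + (5 - 13/23))/25 = (5 + (5 - 13*1/23))*(1/25) = (5 + (5 - 13/23))*(1/25) = (5 + 102/23)*(1/25) = (217/23)*(1/25) = 217/575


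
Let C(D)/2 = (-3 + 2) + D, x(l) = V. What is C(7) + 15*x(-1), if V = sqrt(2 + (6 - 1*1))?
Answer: 12 + 15*sqrt(7) ≈ 51.686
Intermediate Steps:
V = sqrt(7) (V = sqrt(2 + (6 - 1)) = sqrt(2 + 5) = sqrt(7) ≈ 2.6458)
x(l) = sqrt(7)
C(D) = -2 + 2*D (C(D) = 2*((-3 + 2) + D) = 2*(-1 + D) = -2 + 2*D)
C(7) + 15*x(-1) = (-2 + 2*7) + 15*sqrt(7) = (-2 + 14) + 15*sqrt(7) = 12 + 15*sqrt(7)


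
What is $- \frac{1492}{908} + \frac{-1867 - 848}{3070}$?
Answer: $- \frac{352283}{139378} \approx -2.5275$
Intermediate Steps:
$- \frac{1492}{908} + \frac{-1867 - 848}{3070} = \left(-1492\right) \frac{1}{908} - \frac{543}{614} = - \frac{373}{227} - \frac{543}{614} = - \frac{352283}{139378}$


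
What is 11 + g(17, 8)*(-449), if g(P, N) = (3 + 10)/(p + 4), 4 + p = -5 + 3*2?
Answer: -5826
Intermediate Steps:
p = -3 (p = -4 + (-5 + 3*2) = -4 + (-5 + 6) = -4 + 1 = -3)
g(P, N) = 13 (g(P, N) = (3 + 10)/(-3 + 4) = 13/1 = 13*1 = 13)
11 + g(17, 8)*(-449) = 11 + 13*(-449) = 11 - 5837 = -5826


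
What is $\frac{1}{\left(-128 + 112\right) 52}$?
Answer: $- \frac{1}{832} \approx -0.0012019$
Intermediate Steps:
$\frac{1}{\left(-128 + 112\right) 52} = \frac{1}{\left(-16\right) 52} = \frac{1}{-832} = - \frac{1}{832}$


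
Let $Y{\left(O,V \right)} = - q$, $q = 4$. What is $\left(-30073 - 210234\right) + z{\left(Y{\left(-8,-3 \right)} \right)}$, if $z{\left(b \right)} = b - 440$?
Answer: $-240751$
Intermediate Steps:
$Y{\left(O,V \right)} = -4$ ($Y{\left(O,V \right)} = \left(-1\right) 4 = -4$)
$z{\left(b \right)} = -440 + b$
$\left(-30073 - 210234\right) + z{\left(Y{\left(-8,-3 \right)} \right)} = \left(-30073 - 210234\right) - 444 = -240307 - 444 = -240751$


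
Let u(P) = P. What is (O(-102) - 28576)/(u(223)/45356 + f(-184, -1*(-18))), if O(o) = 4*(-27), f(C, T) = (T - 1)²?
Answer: -1300991504/13108107 ≈ -99.251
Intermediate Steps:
f(C, T) = (-1 + T)²
O(o) = -108
(O(-102) - 28576)/(u(223)/45356 + f(-184, -1*(-18))) = (-108 - 28576)/(223/45356 + (-1 - 1*(-18))²) = -28684/(223*(1/45356) + (-1 + 18)²) = -28684/(223/45356 + 17²) = -28684/(223/45356 + 289) = -28684/13108107/45356 = -28684*45356/13108107 = -1300991504/13108107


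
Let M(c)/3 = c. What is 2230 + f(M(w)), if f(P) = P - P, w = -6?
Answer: 2230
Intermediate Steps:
M(c) = 3*c
f(P) = 0
2230 + f(M(w)) = 2230 + 0 = 2230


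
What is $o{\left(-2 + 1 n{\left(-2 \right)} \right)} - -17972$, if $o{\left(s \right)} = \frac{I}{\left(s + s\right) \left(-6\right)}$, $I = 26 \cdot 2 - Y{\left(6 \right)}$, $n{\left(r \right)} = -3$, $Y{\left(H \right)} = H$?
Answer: $\frac{539183}{30} \approx 17973.0$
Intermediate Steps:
$I = 46$ ($I = 26 \cdot 2 - 6 = 52 - 6 = 46$)
$o{\left(s \right)} = - \frac{23}{6 s}$ ($o{\left(s \right)} = \frac{46}{\left(s + s\right) \left(-6\right)} = \frac{46}{2 s \left(-6\right)} = \frac{46}{\left(-12\right) s} = 46 \left(- \frac{1}{12 s}\right) = - \frac{23}{6 s}$)
$o{\left(-2 + 1 n{\left(-2 \right)} \right)} - -17972 = - \frac{23}{6 \left(-2 + 1 \left(-3\right)\right)} - -17972 = - \frac{23}{6 \left(-2 - 3\right)} + 17972 = - \frac{23}{6 \left(-5\right)} + 17972 = \left(- \frac{23}{6}\right) \left(- \frac{1}{5}\right) + 17972 = \frac{23}{30} + 17972 = \frac{539183}{30}$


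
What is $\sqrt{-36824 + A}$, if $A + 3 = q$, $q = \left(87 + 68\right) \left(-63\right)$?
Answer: $16 i \sqrt{182} \approx 215.85 i$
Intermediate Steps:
$q = -9765$ ($q = 155 \left(-63\right) = -9765$)
$A = -9768$ ($A = -3 - 9765 = -9768$)
$\sqrt{-36824 + A} = \sqrt{-36824 - 9768} = \sqrt{-46592} = 16 i \sqrt{182}$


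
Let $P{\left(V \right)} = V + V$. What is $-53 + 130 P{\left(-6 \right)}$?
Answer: $-1613$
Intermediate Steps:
$P{\left(V \right)} = 2 V$
$-53 + 130 P{\left(-6 \right)} = -53 + 130 \cdot 2 \left(-6\right) = -53 + 130 \left(-12\right) = -53 - 1560 = -1613$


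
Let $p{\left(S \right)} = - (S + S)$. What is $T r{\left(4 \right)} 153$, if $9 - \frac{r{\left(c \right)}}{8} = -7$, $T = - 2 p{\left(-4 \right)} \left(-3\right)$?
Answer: $940032$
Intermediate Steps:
$p{\left(S \right)} = - 2 S$
$T = 48$ ($T = - 2 \left(\left(-2\right) \left(-4\right)\right) \left(-3\right) = \left(-2\right) 8 \left(-3\right) = \left(-16\right) \left(-3\right) = 48$)
$r{\left(c \right)} = 128$ ($r{\left(c \right)} = 72 - -56 = 72 + 56 = 128$)
$T r{\left(4 \right)} 153 = 48 \cdot 128 \cdot 153 = 6144 \cdot 153 = 940032$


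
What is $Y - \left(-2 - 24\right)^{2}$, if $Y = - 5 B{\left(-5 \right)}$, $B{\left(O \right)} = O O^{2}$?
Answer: $-51$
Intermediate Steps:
$B{\left(O \right)} = O^{3}$
$Y = 625$ ($Y = - 5 \left(-5\right)^{3} = \left(-5\right) \left(-125\right) = 625$)
$Y - \left(-2 - 24\right)^{2} = 625 - \left(-2 - 24\right)^{2} = 625 - \left(-26\right)^{2} = 625 - 676 = -51$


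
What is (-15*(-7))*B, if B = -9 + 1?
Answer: -840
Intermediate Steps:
B = -8
(-15*(-7))*B = -15*(-7)*(-8) = 105*(-8) = -840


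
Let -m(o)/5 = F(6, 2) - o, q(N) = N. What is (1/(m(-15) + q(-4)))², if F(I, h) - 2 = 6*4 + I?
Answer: 1/57121 ≈ 1.7507e-5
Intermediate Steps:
F(I, h) = 26 + I (F(I, h) = 2 + (6*4 + I) = 2 + (24 + I) = 26 + I)
m(o) = -160 + 5*o (m(o) = -5*((26 + 6) - o) = -5*(32 - o) = -160 + 5*o)
(1/(m(-15) + q(-4)))² = (1/((-160 + 5*(-15)) - 4))² = (1/((-160 - 75) - 4))² = (1/(-235 - 4))² = (1/(-239))² = (-1/239)² = 1/57121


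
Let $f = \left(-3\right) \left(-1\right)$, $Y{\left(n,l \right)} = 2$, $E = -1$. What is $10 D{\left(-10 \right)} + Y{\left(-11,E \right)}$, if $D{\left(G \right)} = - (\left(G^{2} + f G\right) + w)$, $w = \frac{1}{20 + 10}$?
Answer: $- \frac{2095}{3} \approx -698.33$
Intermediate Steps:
$w = \frac{1}{30} \approx 0.033333$
$f = 3$
$D{\left(G \right)} = - \frac{1}{30} - G^{2} - 3 G$ ($D{\left(G \right)} = - (\left(G^{2} + 3 G\right) + \frac{1}{30}) = - (\frac{1}{30} + G^{2} + 3 G) = - \frac{1}{30} - G^{2} - 3 G$)
$10 D{\left(-10 \right)} + Y{\left(-11,E \right)} = 10 \left(- \frac{1}{30} - \left(-10\right)^{2} - -30\right) + 2 = 10 \left(- \frac{1}{30} - 100 + 30\right) + 2 = 10 \left(- \frac{2101}{30}\right) + 2 = - \frac{2101}{3} + 2 = - \frac{2095}{3}$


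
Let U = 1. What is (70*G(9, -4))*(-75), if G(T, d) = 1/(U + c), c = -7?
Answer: 875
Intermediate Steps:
G(T, d) = -1/6 (G(T, d) = 1/(1 - 7) = 1/(-6) = -1/6)
(70*G(9, -4))*(-75) = (70*(-1/6))*(-75) = -35/3*(-75) = 875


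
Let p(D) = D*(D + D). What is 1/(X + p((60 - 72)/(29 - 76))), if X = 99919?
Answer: 2209/220721359 ≈ 1.0008e-5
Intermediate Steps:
p(D) = 2*D² (p(D) = D*(2*D) = 2*D²)
1/(X + p((60 - 72)/(29 - 76))) = 1/(99919 + 2*((60 - 72)/(29 - 76))²) = 1/(99919 + 2*(-12/(-47))²) = 1/(99919 + 2*(-12*(-1/47))²) = 1/(99919 + 2*(12/47)²) = 1/(99919 + 2*(144/2209)) = 1/(99919 + 288/2209) = 1/(220721359/2209) = 2209/220721359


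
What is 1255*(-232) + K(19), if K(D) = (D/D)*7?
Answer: -291153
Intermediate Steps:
K(D) = 7 (K(D) = 1*7 = 7)
1255*(-232) + K(19) = 1255*(-232) + 7 = -291160 + 7 = -291153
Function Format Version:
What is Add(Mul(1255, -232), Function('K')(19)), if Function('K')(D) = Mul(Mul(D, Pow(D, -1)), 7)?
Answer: -291153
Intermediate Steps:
Function('K')(D) = 7 (Function('K')(D) = Mul(1, 7) = 7)
Add(Mul(1255, -232), Function('K')(19)) = Add(Mul(1255, -232), 7) = Add(-291160, 7) = -291153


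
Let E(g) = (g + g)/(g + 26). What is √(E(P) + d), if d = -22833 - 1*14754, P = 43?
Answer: I*√178945773/69 ≈ 193.87*I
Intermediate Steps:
E(g) = 2*g/(26 + g) (E(g) = (2*g)/(26 + g) = 2*g/(26 + g))
d = -37587 (d = -22833 - 14754 = -37587)
√(E(P) + d) = √(2*43/(26 + 43) - 37587) = √(2*43/69 - 37587) = √(2*43*(1/69) - 37587) = √(86/69 - 37587) = √(-2593417/69) = I*√178945773/69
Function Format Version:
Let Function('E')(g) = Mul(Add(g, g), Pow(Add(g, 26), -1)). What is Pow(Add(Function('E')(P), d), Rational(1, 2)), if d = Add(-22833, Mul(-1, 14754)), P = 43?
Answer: Mul(Rational(1, 69), I, Pow(178945773, Rational(1, 2))) ≈ Mul(193.87, I)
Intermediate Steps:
Function('E')(g) = Mul(2, g, Pow(Add(26, g), -1)) (Function('E')(g) = Mul(Mul(2, g), Pow(Add(26, g), -1)) = Mul(2, g, Pow(Add(26, g), -1)))
d = -37587 (d = Add(-22833, -14754) = -37587)
Pow(Add(Function('E')(P), d), Rational(1, 2)) = Pow(Add(Mul(2, 43, Pow(Add(26, 43), -1)), -37587), Rational(1, 2)) = Pow(Add(Mul(2, 43, Pow(69, -1)), -37587), Rational(1, 2)) = Pow(Add(Mul(2, 43, Rational(1, 69)), -37587), Rational(1, 2)) = Pow(Add(Rational(86, 69), -37587), Rational(1, 2)) = Pow(Rational(-2593417, 69), Rational(1, 2)) = Mul(Rational(1, 69), I, Pow(178945773, Rational(1, 2)))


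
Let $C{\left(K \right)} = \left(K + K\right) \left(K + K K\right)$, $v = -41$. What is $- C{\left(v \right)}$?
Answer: $134480$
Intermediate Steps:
$C{\left(K \right)} = 2 K \left(K + K^{2}\right)$
$- C{\left(v \right)} = - 2 \left(-41\right)^{2} \left(1 - 41\right) = - 2 \cdot 1681 \left(-40\right) = \left(-1\right) \left(-134480\right) = 134480$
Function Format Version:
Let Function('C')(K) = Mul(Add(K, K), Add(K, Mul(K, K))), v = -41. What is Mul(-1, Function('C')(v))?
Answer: 134480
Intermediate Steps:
Function('C')(K) = Mul(2, K, Add(K, Pow(K, 2))) (Function('C')(K) = Mul(Mul(2, K), Add(K, Pow(K, 2))) = Mul(2, K, Add(K, Pow(K, 2))))
Mul(-1, Function('C')(v)) = Mul(-1, Mul(2, Pow(-41, 2), Add(1, -41))) = Mul(-1, Mul(2, 1681, -40)) = Mul(-1, -134480) = 134480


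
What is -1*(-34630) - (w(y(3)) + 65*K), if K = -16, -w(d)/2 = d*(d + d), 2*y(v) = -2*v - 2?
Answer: 35734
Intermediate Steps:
y(v) = -1 - v (y(v) = (-2*v - 2)/2 = (-2 - 2*v)/2 = -1 - v)
w(d) = -4*d**2 (w(d) = -2*d*(d + d) = -2*d*2*d = -4*d**2)
-1*(-34630) - (w(y(3)) + 65*K) = -1*(-34630) - (-4*(-1 - 1*3)**2 + 65*(-16)) = 34630 - (-4*(-1 - 3)**2 - 1040) = 34630 - (-4*(-4)**2 - 1040) = 34630 - (-4*16 - 1040) = 34630 - (-64 - 1040) = 34630 - 1*(-1104) = 34630 + 1104 = 35734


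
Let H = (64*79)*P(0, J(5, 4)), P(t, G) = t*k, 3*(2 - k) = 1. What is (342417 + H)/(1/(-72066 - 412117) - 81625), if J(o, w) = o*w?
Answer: -165792490311/39521437376 ≈ -4.1950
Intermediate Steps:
k = 5/3 (k = 2 - 1/3*1 = 2 - 1/3 = 5/3 ≈ 1.6667)
P(t, G) = 5*t/3 (P(t, G) = t*(5/3) = 5*t/3)
H = 0 (H = (64*79)*((5/3)*0) = 5056*0 = 0)
(342417 + H)/(1/(-72066 - 412117) - 81625) = (342417 + 0)/(1/(-72066 - 412117) - 81625) = 342417/(1/(-484183) - 81625) = 342417/(-1/484183 - 81625) = 342417/(-39521437376/484183) = 342417*(-484183/39521437376) = -165792490311/39521437376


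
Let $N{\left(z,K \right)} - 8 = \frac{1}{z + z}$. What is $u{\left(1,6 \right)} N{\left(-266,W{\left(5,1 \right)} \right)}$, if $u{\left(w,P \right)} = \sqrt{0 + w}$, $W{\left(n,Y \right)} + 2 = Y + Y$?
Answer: $\frac{4255}{532} \approx 7.9981$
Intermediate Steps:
$W{\left(n,Y \right)} = -2 + 2 Y$ ($W{\left(n,Y \right)} = -2 + \left(Y + Y\right) = -2 + 2 Y$)
$u{\left(w,P \right)} = \sqrt{w}$
$N{\left(z,K \right)} = 8 + \frac{1}{2 z}$ ($N{\left(z,K \right)} = 8 + \frac{1}{z + z} = 8 + \frac{1}{2 z}$)
$u{\left(1,6 \right)} N{\left(-266,W{\left(5,1 \right)} \right)} = \sqrt{1} \left(8 + \frac{1}{2 \left(-266\right)}\right) = 1 \left(8 + \frac{1}{2} \left(- \frac{1}{266}\right)\right) = 1 \left(8 - \frac{1}{532}\right) = 1 \cdot \frac{4255}{532} = \frac{4255}{532}$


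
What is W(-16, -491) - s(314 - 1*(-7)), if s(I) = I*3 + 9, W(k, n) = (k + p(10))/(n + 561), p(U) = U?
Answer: -34023/35 ≈ -972.09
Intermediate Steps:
W(k, n) = (10 + k)/(561 + n) (W(k, n) = (k + 10)/(n + 561) = (10 + k)/(561 + n))
s(I) = 9 + 3*I (s(I) = 3*I + 9 = 9 + 3*I)
W(-16, -491) - s(314 - 1*(-7)) = (10 - 16)/(561 - 491) - (9 + 3*(314 - 1*(-7))) = -6/70 - (9 + 3*(314 + 7)) = (1/70)*(-6) - (9 + 3*321) = -3/35 - (9 + 963) = -3/35 - 1*972 = -3/35 - 972 = -34023/35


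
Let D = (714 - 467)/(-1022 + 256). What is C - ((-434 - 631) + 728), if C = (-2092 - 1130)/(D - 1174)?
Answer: 305609999/899531 ≈ 339.74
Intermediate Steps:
D = -247/766 (D = 247/(-766) = 247*(-1/766) = -247/766 ≈ -0.32245)
C = 2468052/899531 (C = (-2092 - 1130)/(-247/766 - 1174) = -3222/(-899531/766) = -3222*(-766/899531) = 2468052/899531 ≈ 2.7437)
C - ((-434 - 631) + 728) = 2468052/899531 - ((-434 - 631) + 728) = 2468052/899531 - (-1065 + 728) = 2468052/899531 - 1*(-337) = 2468052/899531 + 337 = 305609999/899531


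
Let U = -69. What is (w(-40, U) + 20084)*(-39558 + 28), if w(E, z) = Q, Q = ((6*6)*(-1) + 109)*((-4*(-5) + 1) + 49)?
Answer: -995918820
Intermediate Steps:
Q = 5110 (Q = (36*(-1) + 109)*((20 + 1) + 49) = (-36 + 109)*(21 + 49) = 73*70 = 5110)
w(E, z) = 5110
(w(-40, U) + 20084)*(-39558 + 28) = (5110 + 20084)*(-39558 + 28) = 25194*(-39530) = -995918820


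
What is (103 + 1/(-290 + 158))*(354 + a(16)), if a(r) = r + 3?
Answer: 5070935/132 ≈ 38416.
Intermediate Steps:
a(r) = 3 + r
(103 + 1/(-290 + 158))*(354 + a(16)) = (103 + 1/(-290 + 158))*(354 + (3 + 16)) = (103 + 1/(-132))*(354 + 19) = (103 - 1/132)*373 = (13595/132)*373 = 5070935/132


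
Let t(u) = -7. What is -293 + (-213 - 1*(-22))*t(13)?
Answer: 1044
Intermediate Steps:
-293 + (-213 - 1*(-22))*t(13) = -293 + (-213 - 1*(-22))*(-7) = -293 + (-213 + 22)*(-7) = -293 - 191*(-7) = -293 + 1337 = 1044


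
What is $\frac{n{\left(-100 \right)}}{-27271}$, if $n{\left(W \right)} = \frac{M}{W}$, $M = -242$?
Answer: $- \frac{121}{1363550} \approx -8.8739 \cdot 10^{-5}$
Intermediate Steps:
$n{\left(W \right)} = - \frac{242}{W}$
$\frac{n{\left(-100 \right)}}{-27271} = \frac{\left(-242\right) \frac{1}{-100}}{-27271} = \left(-242\right) \left(- \frac{1}{100}\right) \left(- \frac{1}{27271}\right) = \frac{121}{50} \left(- \frac{1}{27271}\right) = - \frac{121}{1363550}$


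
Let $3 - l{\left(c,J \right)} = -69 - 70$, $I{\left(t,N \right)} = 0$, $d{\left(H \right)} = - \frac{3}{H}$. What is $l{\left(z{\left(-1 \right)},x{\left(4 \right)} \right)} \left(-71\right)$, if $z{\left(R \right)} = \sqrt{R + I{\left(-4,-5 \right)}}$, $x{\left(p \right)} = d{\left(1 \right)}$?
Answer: $-10082$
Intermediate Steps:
$x{\left(p \right)} = -3$ ($x{\left(p \right)} = - \frac{3}{1} = \left(-3\right) 1 = -3$)
$z{\left(R \right)} = \sqrt{R}$ ($z{\left(R \right)} = \sqrt{R + 0} = \sqrt{R}$)
$l{\left(c,J \right)} = 142$ ($l{\left(c,J \right)} = 3 - \left(-69 - 70\right) = 3 - -139 = 3 + 139 = 142$)
$l{\left(z{\left(-1 \right)},x{\left(4 \right)} \right)} \left(-71\right) = 142 \left(-71\right) = -10082$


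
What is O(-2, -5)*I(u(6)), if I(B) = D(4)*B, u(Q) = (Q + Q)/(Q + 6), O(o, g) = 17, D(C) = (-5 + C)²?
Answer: 17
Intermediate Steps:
u(Q) = 2*Q/(6 + Q) (u(Q) = (2*Q)/(6 + Q) = 2*Q/(6 + Q))
I(B) = B (I(B) = (-5 + 4)²*B = (-1)²*B = 1*B = B)
O(-2, -5)*I(u(6)) = 17*(2*6/(6 + 6)) = 17*(2*6/12) = 17*(2*6*(1/12)) = 17*1 = 17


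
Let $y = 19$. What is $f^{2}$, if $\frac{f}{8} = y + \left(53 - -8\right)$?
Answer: $409600$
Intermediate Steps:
$f = 640$ ($f = 8 \left(19 + \left(53 - -8\right)\right) = 8 \left(19 + \left(53 + 8\right)\right) = 8 \left(19 + 61\right) = 8 \cdot 80 = 640$)
$f^{2} = 640^{2} = 409600$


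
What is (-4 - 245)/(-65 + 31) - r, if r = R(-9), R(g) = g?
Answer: 555/34 ≈ 16.324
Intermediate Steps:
r = -9
(-4 - 245)/(-65 + 31) - r = (-4 - 245)/(-65 + 31) - 1*(-9) = -249/(-34) + 9 = -249*(-1/34) + 9 = 249/34 + 9 = 555/34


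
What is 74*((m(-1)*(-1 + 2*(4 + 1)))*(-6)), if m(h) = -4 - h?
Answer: 11988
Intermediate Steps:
74*((m(-1)*(-1 + 2*(4 + 1)))*(-6)) = 74*(((-4 - 1*(-1))*(-1 + 2*(4 + 1)))*(-6)) = 74*(((-4 + 1)*(-1 + 2*5))*(-6)) = 74*(-3*(-1 + 10)*(-6)) = 74*(-3*9*(-6)) = 74*(-27*(-6)) = 74*162 = 11988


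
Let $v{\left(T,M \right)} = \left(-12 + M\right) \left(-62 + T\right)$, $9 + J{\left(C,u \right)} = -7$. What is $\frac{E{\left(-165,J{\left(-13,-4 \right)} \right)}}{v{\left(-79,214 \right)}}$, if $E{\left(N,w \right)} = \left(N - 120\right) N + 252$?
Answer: $- \frac{15759}{9494} \approx -1.6599$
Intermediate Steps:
$J{\left(C,u \right)} = -16$ ($J{\left(C,u \right)} = -9 - 7 = -16$)
$E{\left(N,w \right)} = 252 + N \left(-120 + N\right)$ ($E{\left(N,w \right)} = \left(-120 + N\right) N + 252 = N \left(-120 + N\right) + 252 = 252 + N \left(-120 + N\right)$)
$v{\left(T,M \right)} = \left(-62 + T\right) \left(-12 + M\right)$
$\frac{E{\left(-165,J{\left(-13,-4 \right)} \right)}}{v{\left(-79,214 \right)}} = \frac{252 + \left(-165\right)^{2} - -19800}{744 - 13268 - -948 + 214 \left(-79\right)} = \frac{252 + 27225 + 19800}{744 - 13268 + 948 - 16906} = \frac{47277}{-28482} = 47277 \left(- \frac{1}{28482}\right) = - \frac{15759}{9494}$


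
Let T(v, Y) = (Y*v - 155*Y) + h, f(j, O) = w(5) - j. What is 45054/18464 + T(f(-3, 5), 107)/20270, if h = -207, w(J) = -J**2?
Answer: 139933209/93566320 ≈ 1.4956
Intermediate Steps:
f(j, O) = -25 - j (f(j, O) = -1*5**2 - j = -1*25 - j = -25 - j)
T(v, Y) = -207 - 155*Y + Y*v (T(v, Y) = (Y*v - 155*Y) - 207 = (-155*Y + Y*v) - 207 = -207 - 155*Y + Y*v)
45054/18464 + T(f(-3, 5), 107)/20270 = 45054/18464 + (-207 - 155*107 + 107*(-25 - 1*(-3)))/20270 = 45054*(1/18464) + (-207 - 16585 + 107*(-25 + 3))*(1/20270) = 22527/9232 + (-207 - 16585 + 107*(-22))*(1/20270) = 22527/9232 + (-207 - 16585 - 2354)*(1/20270) = 22527/9232 - 19146*1/20270 = 22527/9232 - 9573/10135 = 139933209/93566320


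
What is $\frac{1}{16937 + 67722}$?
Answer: $\frac{1}{84659} \approx 1.1812 \cdot 10^{-5}$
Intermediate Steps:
$\frac{1}{16937 + 67722} = \frac{1}{84659}$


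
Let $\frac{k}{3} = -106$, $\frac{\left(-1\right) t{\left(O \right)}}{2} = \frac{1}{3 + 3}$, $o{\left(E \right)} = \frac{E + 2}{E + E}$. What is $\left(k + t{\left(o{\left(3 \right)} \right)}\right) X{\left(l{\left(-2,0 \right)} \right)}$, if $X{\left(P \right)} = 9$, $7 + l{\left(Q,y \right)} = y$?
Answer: $-2865$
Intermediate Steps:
$o{\left(E \right)} = \frac{2 + E}{2 E}$
$l{\left(Q,y \right)} = -7 + y$
$t{\left(O \right)} = - \frac{1}{3}$ ($t{\left(O \right)} = - \frac{2}{3 + 3} = - \frac{2}{6} = \left(-2\right) \frac{1}{6} = - \frac{1}{3}$)
$k = -318$ ($k = 3 \left(-106\right) = -318$)
$\left(k + t{\left(o{\left(3 \right)} \right)}\right) X{\left(l{\left(-2,0 \right)} \right)} = \left(-318 - \frac{1}{3}\right) 9 = \left(- \frac{955}{3}\right) 9 = -2865$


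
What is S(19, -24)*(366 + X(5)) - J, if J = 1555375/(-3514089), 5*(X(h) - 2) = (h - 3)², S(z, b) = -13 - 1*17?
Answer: -38878325321/3514089 ≈ -11064.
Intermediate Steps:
S(z, b) = -30 (S(z, b) = -13 - 17 = -30)
X(h) = 2 + (-3 + h)²/5 (X(h) = 2 + (h - 3)²/5 = 2 + (-3 + h)²/5)
J = -1555375/3514089 (J = 1555375*(-1/3514089) = -1555375/3514089 ≈ -0.44261)
S(19, -24)*(366 + X(5)) - J = -30*(366 + (2 + (-3 + 5)²/5)) - 1*(-1555375/3514089) = -30*(366 + (2 + (⅕)*2²)) + 1555375/3514089 = -30*(366 + (2 + (⅕)*4)) + 1555375/3514089 = -30*(366 + (2 + ⅘)) + 1555375/3514089 = -30*(366 + 14/5) + 1555375/3514089 = -30*1844/5 + 1555375/3514089 = -11064 + 1555375/3514089 = -38878325321/3514089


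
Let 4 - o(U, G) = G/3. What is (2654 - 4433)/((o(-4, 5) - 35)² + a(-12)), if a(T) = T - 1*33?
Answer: -16011/9199 ≈ -1.7405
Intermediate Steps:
o(U, G) = 4 - G/3
a(T) = -33 + T (a(T) = T - 33 = -33 + T)
(2654 - 4433)/((o(-4, 5) - 35)² + a(-12)) = (2654 - 4433)/(((4 - ⅓*5) - 35)² + (-33 - 12)) = -1779/(((4 - 5/3) - 35)² - 45) = -1779/((7/3 - 35)² - 45) = -1779/((-98/3)² - 45) = -1779/(9604/9 - 45) = -1779/9199/9 = -1779*9/9199 = -16011/9199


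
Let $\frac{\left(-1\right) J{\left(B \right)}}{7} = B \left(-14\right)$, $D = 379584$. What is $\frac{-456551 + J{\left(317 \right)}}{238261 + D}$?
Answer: $- \frac{85097}{123569} \approx -0.68866$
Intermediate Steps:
$J{\left(B \right)} = 98 B$ ($J{\left(B \right)} = - 7 B \left(-14\right) = - 7 \left(- 14 B\right) = 98 B$)
$\frac{-456551 + J{\left(317 \right)}}{238261 + D} = \frac{-456551 + 98 \cdot 317}{238261 + 379584} = \frac{-456551 + 31066}{617845} = \left(-425485\right) \frac{1}{617845} = - \frac{85097}{123569}$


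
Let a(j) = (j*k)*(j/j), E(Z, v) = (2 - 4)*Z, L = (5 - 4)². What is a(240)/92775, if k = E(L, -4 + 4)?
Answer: -32/6185 ≈ -0.0051738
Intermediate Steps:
L = 1 (L = 1² = 1)
E(Z, v) = -2*Z
k = -2 (k = -2*1 = -2)
a(j) = -2*j (a(j) = (j*(-2))*(j/j) = -2*j*1 = -2*j)
a(240)/92775 = -2*240/92775 = -480*1/92775 = -32/6185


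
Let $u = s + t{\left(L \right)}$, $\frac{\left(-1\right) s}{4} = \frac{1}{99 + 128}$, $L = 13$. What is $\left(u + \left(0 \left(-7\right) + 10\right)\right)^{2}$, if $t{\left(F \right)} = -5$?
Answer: $\frac{1279161}{51529} \approx 24.824$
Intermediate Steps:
$s = - \frac{4}{227}$ ($s = - \frac{4}{99 + 128} = - \frac{4}{227} \approx -0.017621$)
$u = - \frac{1139}{227}$ ($u = - \frac{4}{227} - 5 = - \frac{1139}{227} \approx -5.0176$)
$\left(u + \left(0 \left(-7\right) + 10\right)\right)^{2} = \left(- \frac{1139}{227} + \left(0 \left(-7\right) + 10\right)\right)^{2} = \left(- \frac{1139}{227} + \left(0 + 10\right)\right)^{2} = \left(- \frac{1139}{227} + 10\right)^{2} = \left(\frac{1131}{227}\right)^{2} = \frac{1279161}{51529}$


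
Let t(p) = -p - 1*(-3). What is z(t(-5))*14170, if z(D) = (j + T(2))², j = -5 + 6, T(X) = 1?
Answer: 56680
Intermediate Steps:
j = 1
t(p) = 3 - p (t(p) = -p + 3 = 3 - p)
z(D) = 4 (z(D) = (1 + 1)² = 2² = 4)
z(t(-5))*14170 = 4*14170 = 56680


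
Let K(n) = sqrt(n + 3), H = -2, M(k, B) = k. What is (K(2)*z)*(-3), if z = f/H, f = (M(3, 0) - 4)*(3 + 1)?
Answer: -6*sqrt(5) ≈ -13.416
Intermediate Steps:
f = -4 (f = (3 - 4)*(3 + 1) = -1*4 = -4)
K(n) = sqrt(3 + n)
z = 2 (z = -4/(-2) = -4*(-1/2) = 2)
(K(2)*z)*(-3) = (sqrt(3 + 2)*2)*(-3) = (sqrt(5)*2)*(-3) = (2*sqrt(5))*(-3) = -6*sqrt(5)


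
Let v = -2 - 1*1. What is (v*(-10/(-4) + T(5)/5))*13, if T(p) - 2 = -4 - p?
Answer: -429/10 ≈ -42.900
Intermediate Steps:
T(p) = -2 - p (T(p) = 2 + (-4 - p) = -2 - p)
v = -3 (v = -2 - 1 = -3)
(v*(-10/(-4) + T(5)/5))*13 = -3*(-10/(-4) + (-2 - 1*5)/5)*13 = -3*(-10*(-¼) + (-2 - 5)*(⅕))*13 = -3*(5/2 - 7*⅕)*13 = -3*(5/2 - 7/5)*13 = -3*11/10*13 = -33/10*13 = -429/10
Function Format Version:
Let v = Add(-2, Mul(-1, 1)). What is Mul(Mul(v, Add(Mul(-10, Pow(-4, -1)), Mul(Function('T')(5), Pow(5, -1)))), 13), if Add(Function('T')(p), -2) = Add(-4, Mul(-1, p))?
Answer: Rational(-429, 10) ≈ -42.900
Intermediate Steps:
Function('T')(p) = Add(-2, Mul(-1, p)) (Function('T')(p) = Add(2, Add(-4, Mul(-1, p))) = Add(-2, Mul(-1, p)))
v = -3 (v = Add(-2, -1) = -3)
Mul(Mul(v, Add(Mul(-10, Pow(-4, -1)), Mul(Function('T')(5), Pow(5, -1)))), 13) = Mul(Mul(-3, Add(Mul(-10, Pow(-4, -1)), Mul(Add(-2, Mul(-1, 5)), Pow(5, -1)))), 13) = Mul(Mul(-3, Add(Mul(-10, Rational(-1, 4)), Mul(Add(-2, -5), Rational(1, 5)))), 13) = Mul(Mul(-3, Add(Rational(5, 2), Mul(-7, Rational(1, 5)))), 13) = Mul(Mul(-3, Add(Rational(5, 2), Rational(-7, 5))), 13) = Mul(Mul(-3, Rational(11, 10)), 13) = Mul(Rational(-33, 10), 13) = Rational(-429, 10)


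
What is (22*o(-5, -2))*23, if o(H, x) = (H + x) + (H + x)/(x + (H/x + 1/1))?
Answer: -17710/3 ≈ -5903.3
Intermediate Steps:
o(H, x) = H + x + (H + x)/(1 + x + H/x) (o(H, x) = (H + x) + (H + x)/(x + (H/x + 1*1)) = (H + x) + (H + x)/(x + (H/x + 1)) = (H + x) + (H + x)/(x + (1 + H/x)) = (H + x) + (H + x)/(1 + x + H/x) = H + x + (H + x)/(1 + x + H/x))
(22*o(-5, -2))*23 = (22*(((-5)**2 + (-2)**3 + 2*(-2)**2 - 5*(-2)**2 + 3*(-5)*(-2))/(-5 - 2 + (-2)**2)))*23 = (22*((25 - 8 + 2*4 - 5*4 + 30)/(-5 - 2 + 4)))*23 = (22*((25 - 8 + 8 - 20 + 30)/(-3)))*23 = (22*(-1/3*35))*23 = (22*(-35/3))*23 = -770/3*23 = -17710/3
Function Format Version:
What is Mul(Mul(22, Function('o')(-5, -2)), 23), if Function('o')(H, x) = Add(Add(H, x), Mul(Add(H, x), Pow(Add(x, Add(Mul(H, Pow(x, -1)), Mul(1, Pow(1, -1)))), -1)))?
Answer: Rational(-17710, 3) ≈ -5903.3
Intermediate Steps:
Function('o')(H, x) = Add(H, x, Mul(Pow(Add(1, x, Mul(H, Pow(x, -1))), -1), Add(H, x))) (Function('o')(H, x) = Add(Add(H, x), Mul(Add(H, x), Pow(Add(x, Add(Mul(H, Pow(x, -1)), Mul(1, 1))), -1))) = Add(Add(H, x), Mul(Add(H, x), Pow(Add(x, Add(Mul(H, Pow(x, -1)), 1)), -1))) = Add(Add(H, x), Mul(Add(H, x), Pow(Add(x, Add(1, Mul(H, Pow(x, -1)))), -1))) = Add(Add(H, x), Mul(Add(H, x), Pow(Add(1, x, Mul(H, Pow(x, -1))), -1))) = Add(Add(H, x), Mul(Pow(Add(1, x, Mul(H, Pow(x, -1))), -1), Add(H, x))) = Add(H, x, Mul(Pow(Add(1, x, Mul(H, Pow(x, -1))), -1), Add(H, x))))
Mul(Mul(22, Function('o')(-5, -2)), 23) = Mul(Mul(22, Mul(Pow(Add(-5, -2, Pow(-2, 2)), -1), Add(Pow(-5, 2), Pow(-2, 3), Mul(2, Pow(-2, 2)), Mul(-5, Pow(-2, 2)), Mul(3, -5, -2)))), 23) = Mul(Mul(22, Mul(Pow(Add(-5, -2, 4), -1), Add(25, -8, Mul(2, 4), Mul(-5, 4), 30))), 23) = Mul(Mul(22, Mul(Pow(-3, -1), Add(25, -8, 8, -20, 30))), 23) = Mul(Mul(22, Mul(Rational(-1, 3), 35)), 23) = Mul(Mul(22, Rational(-35, 3)), 23) = Mul(Rational(-770, 3), 23) = Rational(-17710, 3)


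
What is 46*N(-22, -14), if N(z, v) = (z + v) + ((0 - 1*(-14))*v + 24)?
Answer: -9568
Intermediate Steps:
N(z, v) = 24 + z + 15*v (N(z, v) = (v + z) + ((0 + 14)*v + 24) = (v + z) + (14*v + 24) = (v + z) + (24 + 14*v) = 24 + z + 15*v)
46*N(-22, -14) = 46*(24 - 22 + 15*(-14)) = 46*(24 - 22 - 210) = 46*(-208) = -9568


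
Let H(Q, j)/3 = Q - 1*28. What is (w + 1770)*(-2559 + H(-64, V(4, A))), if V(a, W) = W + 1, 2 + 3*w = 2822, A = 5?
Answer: -7682850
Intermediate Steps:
w = 940 (w = -⅔ + (⅓)*2822 = -⅔ + 2822/3 = 940)
V(a, W) = 1 + W
H(Q, j) = -84 + 3*Q (H(Q, j) = 3*(Q - 1*28) = 3*(Q - 28) = 3*(-28 + Q) = -84 + 3*Q)
(w + 1770)*(-2559 + H(-64, V(4, A))) = (940 + 1770)*(-2559 + (-84 + 3*(-64))) = 2710*(-2559 + (-84 - 192)) = 2710*(-2559 - 276) = 2710*(-2835) = -7682850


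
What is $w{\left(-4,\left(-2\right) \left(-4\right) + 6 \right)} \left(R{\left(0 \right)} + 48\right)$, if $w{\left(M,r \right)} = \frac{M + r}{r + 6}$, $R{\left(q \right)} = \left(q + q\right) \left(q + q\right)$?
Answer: $24$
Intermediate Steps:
$R{\left(q \right)} = 4 q^{2}$ ($R{\left(q \right)} = 2 q 2 q = 4 q^{2}$)
$w{\left(M,r \right)} = \frac{M + r}{6 + r}$
$w{\left(-4,\left(-2\right) \left(-4\right) + 6 \right)} \left(R{\left(0 \right)} + 48\right) = \frac{-4 + \left(\left(-2\right) \left(-4\right) + 6\right)}{6 + \left(\left(-2\right) \left(-4\right) + 6\right)} \left(4 \cdot 0^{2} + 48\right) = \frac{-4 + \left(8 + 6\right)}{6 + \left(8 + 6\right)} \left(4 \cdot 0 + 48\right) = \frac{-4 + 14}{6 + 14} \left(0 + 48\right) = \frac{1}{20} \cdot 10 \cdot 48 = \frac{1}{2} \cdot 48 = 24$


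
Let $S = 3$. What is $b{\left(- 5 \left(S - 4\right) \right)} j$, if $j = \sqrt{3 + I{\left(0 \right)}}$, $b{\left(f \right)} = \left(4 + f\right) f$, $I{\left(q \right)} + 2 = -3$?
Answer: $45 i \sqrt{2} \approx 63.64 i$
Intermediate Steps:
$I{\left(q \right)} = -5$ ($I{\left(q \right)} = -2 - 3 = -5$)
$b{\left(f \right)} = f \left(4 + f\right)$
$j = i \sqrt{2}$ ($j = \sqrt{3 - 5} = \sqrt{-2} = i \sqrt{2} \approx 1.4142 i$)
$b{\left(- 5 \left(S - 4\right) \right)} j = - 5 \left(3 - 4\right) \left(4 - 5 \left(3 - 4\right)\right) i \sqrt{2} = \left(-5\right) \left(-1\right) \left(4 - -5\right) i \sqrt{2} = 5 \left(4 + 5\right) i \sqrt{2} = 5 \cdot 9 i \sqrt{2} = 45 i \sqrt{2}$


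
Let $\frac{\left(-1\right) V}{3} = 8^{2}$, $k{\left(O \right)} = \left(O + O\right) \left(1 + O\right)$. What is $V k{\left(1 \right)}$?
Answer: $-768$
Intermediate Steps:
$k{\left(O \right)} = 2 O \left(1 + O\right)$
$V = -192$ ($V = - 3 \cdot 8^{2} = \left(-3\right) 64 = -192$)
$V k{\left(1 \right)} = - 192 \cdot 2 \cdot 1 \left(1 + 1\right) = - 192 \cdot 2 \cdot 1 \cdot 2 = \left(-192\right) 4 = -768$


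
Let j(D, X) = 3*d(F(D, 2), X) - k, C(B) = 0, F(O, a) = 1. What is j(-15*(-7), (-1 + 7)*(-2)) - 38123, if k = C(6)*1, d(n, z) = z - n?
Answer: -38162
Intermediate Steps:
k = 0 (k = 0*1 = 0)
j(D, X) = -3 + 3*X (j(D, X) = 3*(X - 1*1) - 1*0 = 3*(X - 1) + 0 = 3*(-1 + X) + 0 = (-3 + 3*X) + 0 = -3 + 3*X)
j(-15*(-7), (-1 + 7)*(-2)) - 38123 = (-3 + 3*((-1 + 7)*(-2))) - 38123 = (-3 + 3*(6*(-2))) - 38123 = (-3 + 3*(-12)) - 38123 = (-3 - 36) - 38123 = -39 - 38123 = -38162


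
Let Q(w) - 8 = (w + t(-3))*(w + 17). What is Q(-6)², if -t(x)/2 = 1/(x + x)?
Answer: 26569/9 ≈ 2952.1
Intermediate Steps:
t(x) = -1/x (t(x) = -2/(x + x) = -2*1/(2*x) = -1/x)
Q(w) = 8 + (17 + w)*(⅓ + w) (Q(w) = 8 + (w - 1/(-3))*(w + 17) = 8 + (w - 1*(-⅓))*(17 + w) = 8 + (w + ⅓)*(17 + w) = 8 + (⅓ + w)*(17 + w) = 8 + (17 + w)*(⅓ + w))
Q(-6)² = (41/3 + (-6)² + (52/3)*(-6))² = (41/3 + 36 - 104)² = (-163/3)² = 26569/9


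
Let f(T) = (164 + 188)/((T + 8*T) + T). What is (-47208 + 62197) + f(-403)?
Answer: 30202659/2015 ≈ 14989.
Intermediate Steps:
f(T) = 176/(5*T) (f(T) = 352/(9*T + T) = 352/((10*T)) = 352*(1/(10*T)) = 176/(5*T))
(-47208 + 62197) + f(-403) = (-47208 + 62197) + (176/5)/(-403) = 14989 + (176/5)*(-1/403) = 14989 - 176/2015 = 30202659/2015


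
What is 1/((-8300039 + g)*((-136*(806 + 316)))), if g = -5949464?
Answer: 1/2174360161776 ≈ 4.5991e-13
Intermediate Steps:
1/((-8300039 + g)*((-136*(806 + 316)))) = 1/((-8300039 - 5949464)*((-136*(806 + 316)))) = 1/((-14249503)*((-136*1122))) = -1/14249503/(-152592) = -1/14249503*(-1/152592) = 1/2174360161776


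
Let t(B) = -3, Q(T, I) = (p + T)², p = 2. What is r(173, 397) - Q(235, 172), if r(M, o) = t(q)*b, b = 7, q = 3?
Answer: -56190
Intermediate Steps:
Q(T, I) = (2 + T)²
r(M, o) = -21 (r(M, o) = -3*7 = -21)
r(173, 397) - Q(235, 172) = -21 - (2 + 235)² = -21 - 1*237² = -21 - 1*56169 = -21 - 56169 = -56190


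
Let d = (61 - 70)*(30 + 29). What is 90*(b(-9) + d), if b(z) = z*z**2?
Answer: -113400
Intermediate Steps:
b(z) = z**3
d = -531 (d = -9*59 = -531)
90*(b(-9) + d) = 90*((-9)**3 - 531) = 90*(-729 - 531) = 90*(-1260) = -113400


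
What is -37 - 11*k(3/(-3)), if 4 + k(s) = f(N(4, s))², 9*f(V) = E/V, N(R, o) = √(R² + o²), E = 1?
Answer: 9628/1377 ≈ 6.9920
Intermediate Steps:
f(V) = 1/(9*V) (f(V) = (1/V)/9 = 1/(9*V))
k(s) = -4 + 1/(81*(16 + s²)) (k(s) = -4 + (1/(9*(√(4² + s²))))² = -4 + (1/(9*(√(16 + s²))))² = -4 + (1/(9*√(16 + s²)))² = -4 + 1/(81*(16 + s²)))
-37 - 11*k(3/(-3)) = -37 - 11*(-5183 - 324*1²)/(81*(16 + (3/(-3))²)) = -37 - 11*(-5183 - 324*1²)/(81*(16 + (3*(-⅓))²)) = -37 - 11*(-5183 - 324*(-1)²)/(81*(16 + (-1)²)) = -37 - 11*(-5183 - 324*1)/(81*(16 + 1)) = -37 - 11*(-5183 - 324)/(81*17) = -37 - 11*(-5507)/(81*17) = -37 - 11*(-5507/1377) = -37 + 60577/1377 = 9628/1377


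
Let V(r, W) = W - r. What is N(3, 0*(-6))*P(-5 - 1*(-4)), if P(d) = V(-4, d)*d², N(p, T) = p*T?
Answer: 0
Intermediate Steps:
N(p, T) = T*p
P(d) = d²*(4 + d) (P(d) = (d - 1*(-4))*d² = (d + 4)*d² = (4 + d)*d² = d²*(4 + d))
N(3, 0*(-6))*P(-5 - 1*(-4)) = ((0*(-6))*3)*((-5 - 1*(-4))²*(4 + (-5 - 1*(-4)))) = (0*3)*((-5 + 4)²*(4 + (-5 + 4))) = 0*((-1)²*(4 - 1)) = 0*(1*3) = 0*3 = 0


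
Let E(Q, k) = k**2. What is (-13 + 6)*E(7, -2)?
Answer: -28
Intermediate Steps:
(-13 + 6)*E(7, -2) = (-13 + 6)*(-2)**2 = -7*4 = -28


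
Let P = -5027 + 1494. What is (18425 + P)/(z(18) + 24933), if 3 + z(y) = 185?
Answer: 14892/25115 ≈ 0.59295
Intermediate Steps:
z(y) = 182 (z(y) = -3 + 185 = 182)
P = -3533
(18425 + P)/(z(18) + 24933) = (18425 - 3533)/(182 + 24933) = 14892/25115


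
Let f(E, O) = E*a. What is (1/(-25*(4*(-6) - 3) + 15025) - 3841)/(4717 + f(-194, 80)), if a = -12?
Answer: -60303699/110606500 ≈ -0.54521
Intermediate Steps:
f(E, O) = -12*E (f(E, O) = E*(-12) = -12*E)
(1/(-25*(4*(-6) - 3) + 15025) - 3841)/(4717 + f(-194, 80)) = (1/(-25*(4*(-6) - 3) + 15025) - 3841)/(4717 - 12*(-194)) = (1/(-25*(-24 - 3) + 15025) - 3841)/(4717 + 2328) = (1/(-25*(-27) + 15025) - 3841)/7045 = (1/(675 + 15025) - 3841)*(1/7045) = (1/15700 - 3841)*(1/7045) = -60303699/15700*1/7045 = -60303699/110606500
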